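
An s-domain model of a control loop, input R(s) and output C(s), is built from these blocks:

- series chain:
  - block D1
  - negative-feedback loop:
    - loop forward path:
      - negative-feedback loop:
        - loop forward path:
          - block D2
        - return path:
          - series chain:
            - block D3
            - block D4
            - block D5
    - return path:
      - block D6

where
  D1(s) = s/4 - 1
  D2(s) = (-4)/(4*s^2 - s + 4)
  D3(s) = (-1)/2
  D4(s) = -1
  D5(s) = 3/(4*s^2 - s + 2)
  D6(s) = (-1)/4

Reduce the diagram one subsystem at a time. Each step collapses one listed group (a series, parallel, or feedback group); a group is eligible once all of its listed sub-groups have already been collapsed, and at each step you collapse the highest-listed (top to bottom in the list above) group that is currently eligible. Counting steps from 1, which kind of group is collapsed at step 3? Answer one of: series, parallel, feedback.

Step 1. multiply D3, D4, D5 (series)
Step 2. reduce the feedback loop with forward D2 and return (D3*D4*D5)
Step 3. feedback reduction of [D2/(1+D2*(D3*D4*D5))], D6
Step 4. multiply D1, [[D2/(1+D2*(D3*D4*D5))]/(1+[D2/(1+D2*(D3*D4*D5))]*D6)] (series)
Step 3 collapses a feedback group.

Therefore the answer is feedback.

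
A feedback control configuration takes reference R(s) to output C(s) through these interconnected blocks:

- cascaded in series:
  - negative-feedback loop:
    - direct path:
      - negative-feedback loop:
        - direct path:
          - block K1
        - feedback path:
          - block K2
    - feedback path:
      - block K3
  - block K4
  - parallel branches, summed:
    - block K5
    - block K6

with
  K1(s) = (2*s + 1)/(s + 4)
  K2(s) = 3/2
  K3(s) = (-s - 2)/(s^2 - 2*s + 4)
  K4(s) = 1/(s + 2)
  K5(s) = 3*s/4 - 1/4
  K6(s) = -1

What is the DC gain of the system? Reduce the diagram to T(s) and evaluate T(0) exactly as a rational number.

First reduce the diagram to T(s).

(1) apply the feedback formula to K1, K2; result (4*s + 2)/(8*s + 11)
(2) feedback reduction of [K1/(1+K1*K2)], K3; result (4*s^3 - 6*s^2 + 12*s + 8)/(8*s^3 - 9*s^2 + 40)
(3) add K5, K6 (parallel); result 3*s/4 - 5/4
(4) combine [[K1/(1+K1*K2)]/(1+[K1/(1+K1*K2)]*K3)], K4, (K5+K6) in series; result (6*s^4 - 19*s^3 + 33*s^2 - 18*s - 20)/(16*s^4 + 14*s^3 - 36*s^2 + 80*s + 160)
That last expression is T(s); at s = 0 only the constant terms survive, so T(0) = -20/160 = -1/8.

Answer: -1/8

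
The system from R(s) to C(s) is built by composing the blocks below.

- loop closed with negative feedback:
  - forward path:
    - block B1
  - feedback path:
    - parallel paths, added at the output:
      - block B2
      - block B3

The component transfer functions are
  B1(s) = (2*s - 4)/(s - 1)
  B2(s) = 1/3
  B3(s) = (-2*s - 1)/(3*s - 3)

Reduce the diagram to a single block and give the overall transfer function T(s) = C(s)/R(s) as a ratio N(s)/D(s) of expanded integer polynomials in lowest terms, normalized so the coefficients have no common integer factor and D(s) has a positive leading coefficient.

The answer is (6*s^2 - 18*s + 12)/(s^2 - 6*s + 11).

Reasoning:
Step 1 - parallel reduction of B2, B3 gives (-s - 2)/(3*s - 3)
Step 2 - reduce the feedback loop with forward B1 and return (B2+B3), which is the overall transfer function T(s) = C(s)/R(s) in lowest terms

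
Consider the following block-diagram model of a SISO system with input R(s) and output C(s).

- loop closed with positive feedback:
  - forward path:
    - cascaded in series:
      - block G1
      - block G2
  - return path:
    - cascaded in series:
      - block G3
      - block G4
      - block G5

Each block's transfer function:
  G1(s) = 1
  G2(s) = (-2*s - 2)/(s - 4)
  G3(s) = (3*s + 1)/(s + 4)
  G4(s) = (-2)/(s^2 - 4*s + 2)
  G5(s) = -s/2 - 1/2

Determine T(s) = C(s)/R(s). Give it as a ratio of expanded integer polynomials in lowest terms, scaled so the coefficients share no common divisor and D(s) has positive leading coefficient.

Reducing step by step:

1. series reduction of G1, G2, giving (-2*s - 2)/(s - 4)
2. reduce the series chain G3, G4, G5, giving (3*s^2 + 4*s + 1)/(s^3 - 14*s + 8)
3. apply the feedback formula to (G1*G2), (G3*G4*G5), which is the overall transfer function T(s) = C(s)/R(s) in lowest terms

Answer: (-2*s^4 - 2*s^3 + 28*s^2 + 12*s - 16)/(s^4 + 2*s^3 + 74*s - 30)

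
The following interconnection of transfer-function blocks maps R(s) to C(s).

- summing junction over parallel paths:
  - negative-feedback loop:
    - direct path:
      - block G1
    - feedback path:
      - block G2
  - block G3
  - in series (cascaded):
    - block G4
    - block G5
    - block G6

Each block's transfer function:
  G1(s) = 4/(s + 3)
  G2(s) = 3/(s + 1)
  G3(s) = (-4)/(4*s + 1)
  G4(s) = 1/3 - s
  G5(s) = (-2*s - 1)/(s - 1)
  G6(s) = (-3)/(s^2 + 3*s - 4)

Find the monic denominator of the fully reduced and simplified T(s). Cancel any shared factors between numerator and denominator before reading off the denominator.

[1] feedback reduction of G1, G2 -> (4*s + 4)/(s^2 + 4*s + 15)
[2] reduce the series chain G4, G5, G6 -> (-6*s^2 - s + 1)/(s^3 + 2*s^2 - 7*s + 4)
[3] reduce the parallel group [G1/(1+G1*G2)], G3, (G4*G5*G6) -> (-12*s^5 - 78*s^4 - 529*s^3 - 229*s^2 + 457*s - 209)/(4*s^6 + 25*s^5 + 70*s^4 + 40*s^3 - 350*s^2 + 151*s + 60)
That last expression is T(s), already simplified. Scaling its denominator by 1/4 (the reciprocal of the leading coefficient) yields the monic denominator.

Answer: s^6 + 25*s^5/4 + 35*s^4/2 + 10*s^3 - 175*s^2/2 + 151*s/4 + 15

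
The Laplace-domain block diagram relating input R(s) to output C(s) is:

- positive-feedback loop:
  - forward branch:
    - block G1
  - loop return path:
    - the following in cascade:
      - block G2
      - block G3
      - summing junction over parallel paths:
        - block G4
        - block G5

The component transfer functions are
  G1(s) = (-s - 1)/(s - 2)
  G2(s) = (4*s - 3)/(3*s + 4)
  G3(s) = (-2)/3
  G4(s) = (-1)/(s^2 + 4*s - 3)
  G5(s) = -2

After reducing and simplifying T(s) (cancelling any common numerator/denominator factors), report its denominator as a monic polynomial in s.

1. combine G4, G5 in parallel -> (-2*s^2 - 8*s + 5)/(s^2 + 4*s - 3)
2. reduce the series chain G2, G3, (G4+G5) -> (16*s^3 + 52*s^2 - 88*s + 30)/(9*s^3 + 48*s^2 + 21*s - 36)
3. collapse the loop (G1 forward, (G2*G3*(G4+G5)) return) -> (-9*s^4 - 57*s^3 - 69*s^2 + 15*s + 36)/(25*s^4 + 98*s^3 - 111*s^2 - 136*s + 102)
That last expression is T(s), already simplified. Scaling its denominator by 1/25 (the reciprocal of the leading coefficient) yields the monic denominator.

Therefore the answer is s^4 + 98*s^3/25 - 111*s^2/25 - 136*s/25 + 102/25.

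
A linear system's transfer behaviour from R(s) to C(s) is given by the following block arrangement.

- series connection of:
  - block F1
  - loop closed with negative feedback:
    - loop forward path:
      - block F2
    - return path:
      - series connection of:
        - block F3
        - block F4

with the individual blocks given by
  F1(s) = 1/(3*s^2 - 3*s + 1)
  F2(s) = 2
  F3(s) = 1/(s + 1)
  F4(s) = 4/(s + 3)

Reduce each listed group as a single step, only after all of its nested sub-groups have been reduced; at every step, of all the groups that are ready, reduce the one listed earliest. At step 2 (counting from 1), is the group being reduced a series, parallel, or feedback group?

Step 1 - combine F3, F4 in series
Step 2 - feedback reduction of F2, (F3*F4)
Step 3 - combine F1, [F2/(1+F2*(F3*F4))] in series
At step 2 the group reduced is feedback.

Final answer: feedback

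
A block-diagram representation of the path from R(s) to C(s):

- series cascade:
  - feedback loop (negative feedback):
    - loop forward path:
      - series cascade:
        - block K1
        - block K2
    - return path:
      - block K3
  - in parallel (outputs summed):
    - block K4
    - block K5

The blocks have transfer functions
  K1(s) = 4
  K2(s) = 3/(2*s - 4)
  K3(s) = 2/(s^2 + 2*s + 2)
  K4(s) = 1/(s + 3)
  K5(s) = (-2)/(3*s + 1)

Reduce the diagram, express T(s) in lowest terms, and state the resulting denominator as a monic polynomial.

Step 1. series reduction of K1, K2 -> 6/(s - 2)
Step 2. reduce the feedback loop with forward (K1*K2) and return K3 -> (6*s^2 + 12*s + 12)/(s^3 - 2*s + 8)
Step 3. combine K4, K5 in parallel -> (s - 5)/(3*s^2 + 10*s + 3)
Step 4. series reduction of [(K1*K2)/(1+(K1*K2)*K3)], (K4+K5) -> (6*s^3 - 18*s^2 - 48*s - 60)/(3*s^5 + 10*s^4 - 3*s^3 + 4*s^2 + 74*s + 24)
The result of step 4 is T(s) in lowest terms. Its denominator has leading coefficient 3; dividing the denominator through by 3 makes it monic.

Hence the answer: s^5 + 10*s^4/3 - s^3 + 4*s^2/3 + 74*s/3 + 8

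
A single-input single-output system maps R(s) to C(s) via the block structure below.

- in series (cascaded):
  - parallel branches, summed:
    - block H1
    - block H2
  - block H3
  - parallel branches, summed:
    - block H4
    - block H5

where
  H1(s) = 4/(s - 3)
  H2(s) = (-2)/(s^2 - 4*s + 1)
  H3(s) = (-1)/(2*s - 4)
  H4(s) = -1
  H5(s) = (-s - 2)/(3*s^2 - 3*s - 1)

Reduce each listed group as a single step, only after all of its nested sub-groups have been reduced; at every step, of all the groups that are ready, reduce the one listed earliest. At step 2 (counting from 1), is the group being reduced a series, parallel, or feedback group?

Answer: parallel

Working:
1. combine H1, H2 in parallel
2. reduce the parallel group H4, H5
3. combine (H1+H2), H3, (H4+H5) in series
At step 2 the group reduced is parallel.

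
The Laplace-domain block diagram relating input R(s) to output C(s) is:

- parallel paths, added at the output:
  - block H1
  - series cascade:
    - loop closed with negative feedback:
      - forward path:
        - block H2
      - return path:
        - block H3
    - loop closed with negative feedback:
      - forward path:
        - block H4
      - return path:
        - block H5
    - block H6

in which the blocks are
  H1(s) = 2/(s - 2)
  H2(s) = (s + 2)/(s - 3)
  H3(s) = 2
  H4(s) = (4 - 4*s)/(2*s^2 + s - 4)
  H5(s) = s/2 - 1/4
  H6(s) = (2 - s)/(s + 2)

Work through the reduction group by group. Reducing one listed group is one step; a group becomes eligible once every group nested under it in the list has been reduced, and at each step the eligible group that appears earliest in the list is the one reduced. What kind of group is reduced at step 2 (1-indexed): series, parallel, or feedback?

Reducing step by step:

Step 1 - reduce the feedback loop with forward H2 and return H3
Step 2 - reduce the feedback loop with forward H4 and return H5
Step 3 - series reduction of [H2/(1+H2*H3)], [H4/(1+H4*H5)], H6
Step 4 - combine H1, ([H2/(1+H2*H3)]*[H4/(1+H4*H5)]*H6) in parallel
Step 2: feedback.

Answer: feedback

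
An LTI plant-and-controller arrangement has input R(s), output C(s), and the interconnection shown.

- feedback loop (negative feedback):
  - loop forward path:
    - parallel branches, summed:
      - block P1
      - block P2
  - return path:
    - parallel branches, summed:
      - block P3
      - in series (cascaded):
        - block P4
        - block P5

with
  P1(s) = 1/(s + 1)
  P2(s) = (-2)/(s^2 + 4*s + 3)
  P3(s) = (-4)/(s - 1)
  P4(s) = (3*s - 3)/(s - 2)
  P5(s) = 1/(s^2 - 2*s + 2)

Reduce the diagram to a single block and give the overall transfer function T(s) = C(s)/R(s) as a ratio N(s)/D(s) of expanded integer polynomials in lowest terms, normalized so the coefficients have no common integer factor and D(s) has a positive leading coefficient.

Step 1: parallel reduction of P1, P2: 1/(s + 3)
Step 2: multiply P4, P5 (series): (3*s - 3)/(s^3 - 4*s^2 + 6*s - 4)
Step 3: parallel reduction of P3, (P4*P5): (-4*s^3 + 19*s^2 - 30*s + 19)/(s^4 - 5*s^3 + 10*s^2 - 10*s + 4)
Step 4: feedback reduction of (P1+P2), (P3+(P4*P5)) - this is the overall T(s), already in the required normalized form

Therefore the answer is (s^4 - 5*s^3 + 10*s^2 - 10*s + 4)/(s^5 - 2*s^4 - 9*s^3 + 39*s^2 - 56*s + 31).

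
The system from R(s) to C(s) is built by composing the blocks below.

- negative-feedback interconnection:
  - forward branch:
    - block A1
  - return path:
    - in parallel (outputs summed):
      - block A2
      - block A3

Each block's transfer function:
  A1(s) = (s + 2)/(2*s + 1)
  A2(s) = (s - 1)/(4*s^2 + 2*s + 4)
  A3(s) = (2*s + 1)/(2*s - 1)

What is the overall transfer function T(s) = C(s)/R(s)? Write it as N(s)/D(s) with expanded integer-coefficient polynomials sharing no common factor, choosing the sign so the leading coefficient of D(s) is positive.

Answer: (8*s^4 + 16*s^3 + 6*s^2 + 8*s - 8)/(24*s^4 + 34*s^3 + 39*s^2 + 17*s + 6)

Working:
(1) reduce the parallel group A2, A3 gives (8*s^3 + 10*s^2 + 7*s + 5)/(8*s^3 + 6*s - 4)
(2) close the feedback loop around A1, (A2+A3); the result is T(s) itself (integer coefficients, no common factor, positive leading denominator coefficient)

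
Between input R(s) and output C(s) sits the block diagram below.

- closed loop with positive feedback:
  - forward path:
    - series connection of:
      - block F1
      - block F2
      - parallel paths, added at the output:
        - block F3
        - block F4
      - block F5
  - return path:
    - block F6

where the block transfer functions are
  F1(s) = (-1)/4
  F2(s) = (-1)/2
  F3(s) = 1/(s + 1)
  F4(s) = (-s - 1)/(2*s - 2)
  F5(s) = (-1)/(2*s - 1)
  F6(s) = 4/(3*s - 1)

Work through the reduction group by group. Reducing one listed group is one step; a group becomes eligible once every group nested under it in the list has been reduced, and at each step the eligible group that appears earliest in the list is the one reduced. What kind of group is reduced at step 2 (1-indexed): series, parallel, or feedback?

Answer: series

Working:
1. parallel reduction of F3, F4
2. reduce the series chain F1, F2, (F3+F4), F5
3. feedback reduction of (F1*F2*(F3+F4)*F5), F6
Step 2: series.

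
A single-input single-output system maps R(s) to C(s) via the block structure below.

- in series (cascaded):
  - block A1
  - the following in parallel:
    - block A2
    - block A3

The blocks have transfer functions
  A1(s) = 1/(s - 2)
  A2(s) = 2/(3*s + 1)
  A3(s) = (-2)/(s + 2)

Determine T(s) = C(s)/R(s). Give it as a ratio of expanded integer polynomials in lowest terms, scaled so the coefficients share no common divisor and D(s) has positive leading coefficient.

1. parallel reduction of A2, A3 -> (2 - 4*s)/(3*s^2 + 7*s + 2)
2. series reduction of A1, (A2+A3), giving the overall T(s)

Therefore the answer is (2 - 4*s)/(3*s^3 + s^2 - 12*s - 4).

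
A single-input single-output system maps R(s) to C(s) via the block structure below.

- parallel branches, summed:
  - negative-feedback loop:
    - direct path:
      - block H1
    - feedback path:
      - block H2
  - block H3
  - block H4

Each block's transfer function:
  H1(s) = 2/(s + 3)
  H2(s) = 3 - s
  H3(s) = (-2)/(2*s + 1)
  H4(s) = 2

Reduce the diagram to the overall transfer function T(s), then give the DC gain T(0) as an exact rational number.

1. reduce the feedback loop with forward H1 and return H2 gives (-2)/(s - 9)
2. combine [H1/(1+H1*H2)], H3, H4 in parallel gives (4*s^2 - 40*s - 2)/(2*s^2 - 17*s - 9)
Step 2 gives the overall T(s). Then T(0) = -2/(-9) = 2/9.

Answer: 2/9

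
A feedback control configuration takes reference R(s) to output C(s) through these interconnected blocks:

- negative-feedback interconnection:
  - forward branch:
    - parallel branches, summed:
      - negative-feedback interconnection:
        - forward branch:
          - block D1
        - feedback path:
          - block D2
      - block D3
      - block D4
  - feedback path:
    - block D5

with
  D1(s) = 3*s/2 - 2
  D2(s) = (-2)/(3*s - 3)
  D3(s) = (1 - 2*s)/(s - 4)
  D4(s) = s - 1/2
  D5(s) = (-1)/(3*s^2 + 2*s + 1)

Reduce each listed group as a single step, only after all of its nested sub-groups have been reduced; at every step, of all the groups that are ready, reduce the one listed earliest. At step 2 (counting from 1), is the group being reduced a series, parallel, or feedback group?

Reducing step by step:

1. collapse the loop (D1 forward, D2 return)
2. add [D1/(1+D1*D2)], D3, D4 (parallel)
3. close the feedback loop around ([D1/(1+D1*D2)]+D3+D4), D5
The group at step 2 is a parallel group.

Answer: parallel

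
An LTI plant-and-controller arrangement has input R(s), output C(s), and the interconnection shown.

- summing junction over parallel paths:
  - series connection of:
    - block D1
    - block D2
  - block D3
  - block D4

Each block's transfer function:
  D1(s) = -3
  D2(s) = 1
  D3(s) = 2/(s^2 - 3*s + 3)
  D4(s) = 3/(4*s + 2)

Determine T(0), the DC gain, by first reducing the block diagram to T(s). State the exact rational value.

Answer: -5/6

Working:
Step 1. series reduction of D1, D2: -3
Step 2. combine (D1*D2), D3, D4 in parallel: (-12*s^3 + 33*s^2 - 19*s - 5)/(4*s^3 - 10*s^2 + 6*s + 6)
DC gain: substitute s = 0 into T(s) from step 2: T(0) = -5/6.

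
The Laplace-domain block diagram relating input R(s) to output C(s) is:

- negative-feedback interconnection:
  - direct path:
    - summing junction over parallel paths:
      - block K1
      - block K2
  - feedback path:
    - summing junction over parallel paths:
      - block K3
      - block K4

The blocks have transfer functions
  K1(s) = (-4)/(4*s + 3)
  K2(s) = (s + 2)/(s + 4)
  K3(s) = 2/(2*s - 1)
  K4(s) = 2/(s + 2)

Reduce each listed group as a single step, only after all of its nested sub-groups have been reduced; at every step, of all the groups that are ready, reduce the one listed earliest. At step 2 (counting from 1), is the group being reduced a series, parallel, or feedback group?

Reducing step by step:

[1] combine K1, K2 in parallel
[2] combine K3, K4 in parallel
[3] close the feedback loop around (K1+K2), (K3+K4)
Step 2 collapses a parallel group.

Answer: parallel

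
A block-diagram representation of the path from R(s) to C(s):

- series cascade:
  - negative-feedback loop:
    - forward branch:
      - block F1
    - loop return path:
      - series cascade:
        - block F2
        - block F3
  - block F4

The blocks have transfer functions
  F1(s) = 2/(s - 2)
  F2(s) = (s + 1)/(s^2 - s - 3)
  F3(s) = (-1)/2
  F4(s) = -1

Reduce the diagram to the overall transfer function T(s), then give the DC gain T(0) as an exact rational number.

Reducing step by step:

Step 1: combine F2, F3 in series, giving (-s - 1)/(2*s^2 - 2*s - 6)
Step 2: collapse the loop (F1 forward, (F2*F3) return), giving (2*s^2 - 2*s - 6)/(s^3 - 3*s^2 - 2*s + 5)
Step 3: series reduction of [F1/(1+F1*(F2*F3))], F4, giving (-2*s^2 + 2*s + 6)/(s^3 - 3*s^2 - 2*s + 5)
DC gain: substitute s = 0 into T(s) from step 3: T(0) = 6/5.

Answer: 6/5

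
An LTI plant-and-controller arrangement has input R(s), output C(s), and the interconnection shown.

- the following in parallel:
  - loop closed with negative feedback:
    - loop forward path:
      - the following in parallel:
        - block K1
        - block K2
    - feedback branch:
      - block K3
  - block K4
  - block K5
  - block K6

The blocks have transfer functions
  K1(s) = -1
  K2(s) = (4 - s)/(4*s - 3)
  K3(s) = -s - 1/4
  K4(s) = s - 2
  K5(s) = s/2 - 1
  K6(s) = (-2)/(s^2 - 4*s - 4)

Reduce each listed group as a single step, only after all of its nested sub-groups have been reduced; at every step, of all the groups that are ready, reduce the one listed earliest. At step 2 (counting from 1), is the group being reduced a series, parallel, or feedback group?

Step 1. combine K1, K2 in parallel
Step 2. feedback reduction of (K1+K2), K3
Step 3. reduce the parallel group [(K1+K2)/(1+(K1+K2)*K3)], K4, K5, K6
Step 2: feedback.

Final answer: feedback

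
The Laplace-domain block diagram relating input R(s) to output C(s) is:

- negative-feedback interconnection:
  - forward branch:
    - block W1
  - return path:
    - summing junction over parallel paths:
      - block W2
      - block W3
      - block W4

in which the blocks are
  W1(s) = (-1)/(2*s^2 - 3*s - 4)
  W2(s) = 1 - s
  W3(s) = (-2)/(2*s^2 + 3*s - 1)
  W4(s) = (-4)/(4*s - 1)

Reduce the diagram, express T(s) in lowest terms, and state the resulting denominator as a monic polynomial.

Step 1. reduce the parallel group W2, W3, W4; result (-8*s^4 - 2*s^3 + 9*s^2 - 28*s + 7)/(8*s^3 + 10*s^2 - 7*s + 1)
Step 2. feedback reduction of W1, (W2+W3+W4); result (-8*s^3 - 10*s^2 + 7*s - 1)/(16*s^5 + 4*s^4 - 74*s^3 - 26*s^2 + 53*s - 11)
No further cancellation is possible in the step-2 result, so that is T(s). Its denominator becomes monic after dividing by the leading coefficient 16.

Therefore the answer is s^5 + s^4/4 - 37*s^3/8 - 13*s^2/8 + 53*s/16 - 11/16.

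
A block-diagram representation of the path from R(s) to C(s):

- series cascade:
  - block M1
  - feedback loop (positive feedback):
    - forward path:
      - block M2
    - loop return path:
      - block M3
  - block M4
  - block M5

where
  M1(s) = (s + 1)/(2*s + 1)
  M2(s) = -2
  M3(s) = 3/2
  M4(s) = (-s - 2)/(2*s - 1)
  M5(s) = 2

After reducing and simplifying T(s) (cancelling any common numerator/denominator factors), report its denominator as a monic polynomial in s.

Answer: s^2 - 1/4

Working:
1. collapse the loop (M2 forward, M3 return) -> (-1)/2
2. cascade M1, [M2/(1-M2*M3)], M4, M5 -> (s^2 + 3*s + 2)/(4*s^2 - 1)
No further cancellation is possible in the step-2 result, so that is T(s). Its denominator becomes monic after dividing by the leading coefficient 4.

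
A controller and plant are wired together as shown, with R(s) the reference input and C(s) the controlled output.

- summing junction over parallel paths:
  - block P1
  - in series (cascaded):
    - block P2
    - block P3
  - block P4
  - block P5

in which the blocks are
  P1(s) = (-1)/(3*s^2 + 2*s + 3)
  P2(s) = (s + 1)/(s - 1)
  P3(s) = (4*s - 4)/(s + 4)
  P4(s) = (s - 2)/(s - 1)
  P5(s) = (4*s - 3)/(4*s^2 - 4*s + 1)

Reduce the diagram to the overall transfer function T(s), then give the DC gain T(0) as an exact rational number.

Step 1. series reduction of P2, P3 gives (4*s + 4)/(s + 4)
Step 2. add P1, (P2*P3), P4, P5 (parallel) gives (60*s^6 + 16*s^5 - 86*s^4 - 41*s^3 - 49*s^2 + 56*s + 4)/(12*s^6 + 32*s^5 - 53*s^4 + 27*s^3 - 55*s^2 + 49*s - 12)
That last expression is T(s); at s = 0 only the constant terms survive, so T(0) = 4/(-12) = -1/3.

Final answer: -1/3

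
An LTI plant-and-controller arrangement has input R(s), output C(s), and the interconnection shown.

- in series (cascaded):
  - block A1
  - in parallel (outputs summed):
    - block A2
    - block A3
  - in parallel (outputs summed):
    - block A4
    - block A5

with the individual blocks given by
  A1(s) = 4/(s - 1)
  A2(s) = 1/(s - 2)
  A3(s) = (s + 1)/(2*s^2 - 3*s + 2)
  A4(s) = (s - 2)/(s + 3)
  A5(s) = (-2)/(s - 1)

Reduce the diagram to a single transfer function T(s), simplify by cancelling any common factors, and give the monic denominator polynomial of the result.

1. parallel reduction of A2, A3, giving (3*s^2 - 4*s)/(2*s^3 - 7*s^2 + 8*s - 4)
2. reduce the parallel group A4, A5, giving (s^2 - 5*s - 4)/(s^2 + 2*s - 3)
3. series reduction of A1, (A2+A3), (A4+A5), giving (12*s^4 - 76*s^3 + 32*s^2 + 64*s)/(2*s^6 - 5*s^5 - 9*s^4 + 45*s^3 - 65*s^2 + 44*s - 12)
T(s) is the step-3 result (common factors already cancelled). Leading coefficient of the denominator: 2. Divide through by 2 for the monic polynomial.

Answer: s^6 - 5*s^5/2 - 9*s^4/2 + 45*s^3/2 - 65*s^2/2 + 22*s - 6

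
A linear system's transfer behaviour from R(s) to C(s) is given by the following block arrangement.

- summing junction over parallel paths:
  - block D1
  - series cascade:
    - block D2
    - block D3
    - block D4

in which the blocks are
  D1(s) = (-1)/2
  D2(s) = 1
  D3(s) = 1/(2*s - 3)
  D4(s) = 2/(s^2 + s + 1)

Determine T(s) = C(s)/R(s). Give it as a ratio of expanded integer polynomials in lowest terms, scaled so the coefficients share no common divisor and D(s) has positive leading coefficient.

(1) series reduction of D2, D3, D4 -> 2/(2*s^3 - s^2 - s - 3)
(2) add D1, (D2*D3*D4) (parallel): this yields T(s), and no further normalization is needed

Final answer: (-2*s^3 + s^2 + s + 7)/(4*s^3 - 2*s^2 - 2*s - 6)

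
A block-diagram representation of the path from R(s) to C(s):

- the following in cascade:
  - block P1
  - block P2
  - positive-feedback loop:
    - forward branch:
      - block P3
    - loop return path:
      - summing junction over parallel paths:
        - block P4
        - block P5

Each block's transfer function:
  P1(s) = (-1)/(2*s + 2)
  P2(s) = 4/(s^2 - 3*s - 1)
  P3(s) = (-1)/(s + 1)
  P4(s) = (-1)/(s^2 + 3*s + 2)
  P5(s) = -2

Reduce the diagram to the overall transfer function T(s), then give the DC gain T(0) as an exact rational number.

Reducing step by step:

1. reduce the parallel group P4, P5 = (-2*s^2 - 6*s - 5)/(s^2 + 3*s + 2)
2. collapse the loop (P3 forward, (P4+P5) return) = (-s^2 - 3*s - 2)/(s^3 + 2*s^2 - s - 3)
3. series reduction of P1, P2, [P3/(1-P3*(P4+P5))] = (2*s + 4)/(s^5 - s^4 - 8*s^3 - 2*s^2 + 10*s + 3)
DC gain: substitute s = 0 into T(s) from step 3: T(0) = 4/3.

Answer: 4/3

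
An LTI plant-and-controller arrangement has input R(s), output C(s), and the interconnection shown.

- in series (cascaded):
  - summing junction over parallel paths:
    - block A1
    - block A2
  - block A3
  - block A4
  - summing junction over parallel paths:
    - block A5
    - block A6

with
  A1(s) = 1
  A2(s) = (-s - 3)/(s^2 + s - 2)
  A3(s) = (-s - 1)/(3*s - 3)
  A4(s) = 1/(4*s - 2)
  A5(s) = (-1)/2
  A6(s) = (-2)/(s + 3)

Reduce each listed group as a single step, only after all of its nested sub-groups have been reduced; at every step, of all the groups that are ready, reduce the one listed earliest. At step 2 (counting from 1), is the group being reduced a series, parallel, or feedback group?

[1] parallel reduction of A1, A2
[2] add A5, A6 (parallel)
[3] multiply (A1+A2), A3, A4, (A5+A6) (series)
Step 2 collapses a parallel group.

Final answer: parallel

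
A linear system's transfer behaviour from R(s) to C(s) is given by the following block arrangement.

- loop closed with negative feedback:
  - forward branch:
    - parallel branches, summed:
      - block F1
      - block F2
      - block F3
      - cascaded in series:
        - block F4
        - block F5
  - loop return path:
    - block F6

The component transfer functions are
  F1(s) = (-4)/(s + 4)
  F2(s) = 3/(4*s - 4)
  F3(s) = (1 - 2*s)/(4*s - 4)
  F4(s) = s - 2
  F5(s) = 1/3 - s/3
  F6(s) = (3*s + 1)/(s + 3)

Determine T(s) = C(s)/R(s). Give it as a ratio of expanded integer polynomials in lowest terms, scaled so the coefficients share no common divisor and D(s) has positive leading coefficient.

[1] combine F4, F5 in series gives -s^2/3 + s - 2/3
[2] parallel reduction of F1, F2, F3, (F4*F5) gives (-2*s^4 + 19*s^2 - 66*s + 64)/(6*s^2 + 18*s - 24)
[3] close the feedback loop around (F1+F2+F3+(F4*F5)), F6: this yields T(s), and no further normalization is needed

Final answer: (2*s^5 + 6*s^4 - 19*s^3 + 9*s^2 + 134*s - 192)/(6*s^5 + 2*s^4 - 63*s^3 + 143*s^2 - 156*s + 8)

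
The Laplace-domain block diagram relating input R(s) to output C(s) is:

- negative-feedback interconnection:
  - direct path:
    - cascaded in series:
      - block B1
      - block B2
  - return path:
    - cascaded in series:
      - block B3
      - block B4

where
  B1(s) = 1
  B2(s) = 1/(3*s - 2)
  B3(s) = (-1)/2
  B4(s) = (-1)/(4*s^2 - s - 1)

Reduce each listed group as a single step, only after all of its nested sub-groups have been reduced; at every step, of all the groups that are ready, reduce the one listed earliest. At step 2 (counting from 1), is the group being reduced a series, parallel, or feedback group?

Reducing step by step:

[1] cascade B1, B2
[2] multiply B3, B4 (series)
[3] feedback reduction of (B1*B2), (B3*B4)
So the answer for step 2 is series.

Answer: series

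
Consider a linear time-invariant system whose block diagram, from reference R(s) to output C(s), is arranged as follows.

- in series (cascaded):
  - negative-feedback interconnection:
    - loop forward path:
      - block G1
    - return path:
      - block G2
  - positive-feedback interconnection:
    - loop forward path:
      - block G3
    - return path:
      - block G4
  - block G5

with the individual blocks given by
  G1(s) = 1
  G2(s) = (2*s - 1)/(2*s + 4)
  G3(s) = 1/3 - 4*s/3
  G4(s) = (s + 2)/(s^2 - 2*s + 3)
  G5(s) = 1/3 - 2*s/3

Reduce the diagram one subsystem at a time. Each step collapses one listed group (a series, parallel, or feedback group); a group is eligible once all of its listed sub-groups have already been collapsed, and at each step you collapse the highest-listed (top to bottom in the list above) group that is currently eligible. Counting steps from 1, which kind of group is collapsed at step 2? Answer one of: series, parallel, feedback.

Answer: feedback

Working:
1. collapse the loop (G1 forward, G2 return)
2. apply the feedback formula to G3, G4
3. multiply [G1/(1+G1*G2)], [G3/(1-G3*G4)], G5 (series)
Step 2: feedback.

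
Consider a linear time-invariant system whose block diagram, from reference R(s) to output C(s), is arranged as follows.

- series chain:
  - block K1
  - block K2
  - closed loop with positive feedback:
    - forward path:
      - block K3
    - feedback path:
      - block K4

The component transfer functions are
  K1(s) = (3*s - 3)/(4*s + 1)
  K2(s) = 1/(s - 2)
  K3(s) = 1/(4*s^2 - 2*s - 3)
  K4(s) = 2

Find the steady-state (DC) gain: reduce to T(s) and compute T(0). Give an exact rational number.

Reducing step by step:

Step 1: feedback reduction of K3, K4; result 1/(4*s^2 - 2*s - 5)
Step 2: cascade K1, K2, [K3/(1-K3*K4)]; result (3*s - 3)/(16*s^4 - 36*s^3 - 14*s^2 + 39*s + 10)
The step-2 result is T(s). Setting s = 0: T(0) = -3/10.

Answer: -3/10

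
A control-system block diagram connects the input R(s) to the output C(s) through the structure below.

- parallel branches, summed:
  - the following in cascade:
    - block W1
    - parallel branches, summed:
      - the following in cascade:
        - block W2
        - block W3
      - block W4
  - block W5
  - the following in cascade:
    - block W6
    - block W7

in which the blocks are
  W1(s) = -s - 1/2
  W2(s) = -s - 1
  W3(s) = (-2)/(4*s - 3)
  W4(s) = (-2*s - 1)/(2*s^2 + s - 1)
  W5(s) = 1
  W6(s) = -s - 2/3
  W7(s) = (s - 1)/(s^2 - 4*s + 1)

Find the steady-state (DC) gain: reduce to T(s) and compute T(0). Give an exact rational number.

First reduce the diagram to T(s).

Step 1: reduce the series chain W2, W3 gives (2*s + 2)/(4*s - 3)
Step 2: add (W2*W3), W4 (parallel) gives (4*s^3 - 2*s^2 + 2*s + 1)/(8*s^3 - 2*s^2 - 7*s + 3)
Step 3: combine W1, ((W2*W3)+W4) in series gives (-8*s^4 - 2*s^2 - 4*s - 1)/(16*s^3 - 4*s^2 - 14*s + 6)
Step 4: reduce the series chain W6, W7 gives (-3*s^2 + s + 2)/(3*s^2 - 12*s + 3)
Step 5: add (W1*((W2*W3)+W4)), W5, (W6*W7) (parallel) gives (-24*s^6 + 96*s^5 - 206*s^4 + 136*s^3 + 173*s^2 - 136*s + 27)/(48*s^5 - 204*s^4 + 54*s^3 + 174*s^2 - 114*s + 18)
Evaluating the step-5 result (the overall T(s)) at s = 0 gives T(0) = 27/18 = 3/2.

Answer: 3/2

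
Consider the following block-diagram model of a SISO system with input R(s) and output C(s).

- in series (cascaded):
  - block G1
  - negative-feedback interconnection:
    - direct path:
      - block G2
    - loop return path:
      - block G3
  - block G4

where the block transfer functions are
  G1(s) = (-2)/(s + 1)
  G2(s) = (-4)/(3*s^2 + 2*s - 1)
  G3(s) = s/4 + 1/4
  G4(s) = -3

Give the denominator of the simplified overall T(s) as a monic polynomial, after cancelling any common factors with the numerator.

Step 1. close the feedback loop around G2, G3 gives (-4)/(3*s^2 + s - 2)
Step 2. combine G1, [G2/(1+G2*G3)], G4 in series gives (-24)/(3*s^3 + 4*s^2 - s - 2)
No further cancellation is possible in the step-2 result, so that is T(s). Its denominator becomes monic after dividing by the leading coefficient 3.

Therefore the answer is s^3 + 4*s^2/3 - s/3 - 2/3.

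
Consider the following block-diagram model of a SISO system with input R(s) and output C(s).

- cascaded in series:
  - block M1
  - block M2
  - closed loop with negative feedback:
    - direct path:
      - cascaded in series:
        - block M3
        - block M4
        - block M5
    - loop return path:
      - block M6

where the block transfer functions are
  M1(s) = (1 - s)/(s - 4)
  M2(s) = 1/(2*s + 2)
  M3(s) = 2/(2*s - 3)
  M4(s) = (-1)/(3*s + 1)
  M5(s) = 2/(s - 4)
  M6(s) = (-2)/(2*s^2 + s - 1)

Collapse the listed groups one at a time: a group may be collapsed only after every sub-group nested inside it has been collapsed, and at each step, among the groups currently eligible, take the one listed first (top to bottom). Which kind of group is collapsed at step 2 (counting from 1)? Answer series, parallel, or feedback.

Step 1. series reduction of M3, M4, M5
Step 2. apply the feedback formula to (M3*M4*M5), M6
Step 3. combine M1, M2, [(M3*M4*M5)/(1+(M3*M4*M5)*M6)] in series
So the answer for step 2 is feedback.

Therefore the answer is feedback.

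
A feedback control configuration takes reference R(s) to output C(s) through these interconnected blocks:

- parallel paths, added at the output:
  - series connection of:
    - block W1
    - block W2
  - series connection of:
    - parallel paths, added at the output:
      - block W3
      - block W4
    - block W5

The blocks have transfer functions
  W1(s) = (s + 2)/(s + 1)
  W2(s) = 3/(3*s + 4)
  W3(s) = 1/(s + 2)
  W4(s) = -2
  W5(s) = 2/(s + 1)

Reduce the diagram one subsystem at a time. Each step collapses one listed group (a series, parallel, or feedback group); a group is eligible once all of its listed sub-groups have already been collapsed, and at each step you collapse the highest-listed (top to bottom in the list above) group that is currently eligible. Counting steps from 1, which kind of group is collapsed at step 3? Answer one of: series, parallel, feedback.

1. cascade W1, W2
2. add W3, W4 (parallel)
3. multiply (W3+W4), W5 (series)
4. add (W1*W2), ((W3+W4)*W5) (parallel)
At step 3 the group reduced is series.

Answer: series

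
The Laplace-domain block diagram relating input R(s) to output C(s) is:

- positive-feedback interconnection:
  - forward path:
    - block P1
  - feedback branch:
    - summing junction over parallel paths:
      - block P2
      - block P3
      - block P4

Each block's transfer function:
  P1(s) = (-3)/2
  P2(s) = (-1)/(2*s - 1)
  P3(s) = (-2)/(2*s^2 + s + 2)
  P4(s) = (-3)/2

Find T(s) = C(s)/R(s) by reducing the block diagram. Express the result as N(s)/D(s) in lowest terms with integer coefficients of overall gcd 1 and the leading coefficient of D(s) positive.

Reducing step by step:

Step 1. reduce the parallel group P2, P3, P4 gives (-12*s^3 - 4*s^2 - 19*s + 6)/(8*s^3 + 6*s - 4)
Step 2. apply the feedback formula to P1, (P2+P3+P4), giving the overall T(s)

Answer: (24*s^3 + 18*s - 12)/(20*s^3 + 12*s^2 + 45*s - 10)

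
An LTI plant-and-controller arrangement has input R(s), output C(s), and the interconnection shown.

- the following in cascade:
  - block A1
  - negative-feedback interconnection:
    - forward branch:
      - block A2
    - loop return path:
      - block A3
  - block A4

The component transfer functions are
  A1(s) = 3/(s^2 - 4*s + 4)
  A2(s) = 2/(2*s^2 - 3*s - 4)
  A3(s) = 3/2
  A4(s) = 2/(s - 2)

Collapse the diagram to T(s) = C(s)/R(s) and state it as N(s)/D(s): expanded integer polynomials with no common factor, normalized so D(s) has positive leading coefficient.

Step 1: collapse the loop (A2 forward, A3 return), giving 2/(2*s^2 - 3*s - 1)
Step 2: series reduction of A1, [A2/(1+A2*A3)], A4 - this is the overall T(s), already in the required normalized form

Therefore the answer is 12/(2*s^5 - 15*s^4 + 41*s^3 - 46*s^2 + 12*s + 8).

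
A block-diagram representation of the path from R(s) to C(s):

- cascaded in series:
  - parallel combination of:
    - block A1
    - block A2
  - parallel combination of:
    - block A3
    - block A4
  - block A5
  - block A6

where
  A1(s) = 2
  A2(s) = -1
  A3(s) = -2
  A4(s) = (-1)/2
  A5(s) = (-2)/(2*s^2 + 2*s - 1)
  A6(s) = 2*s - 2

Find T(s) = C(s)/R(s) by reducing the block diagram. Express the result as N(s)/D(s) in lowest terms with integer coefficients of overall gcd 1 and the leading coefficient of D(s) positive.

Answer: (10*s - 10)/(2*s^2 + 2*s - 1)

Working:
Step 1 - sum the parallel branches A1, A2 -> 1
Step 2 - sum the parallel branches A3, A4 -> (-5)/2
Step 3 - multiply (A1+A2), (A3+A4), A5, A6 (series): this yields T(s), and no further normalization is needed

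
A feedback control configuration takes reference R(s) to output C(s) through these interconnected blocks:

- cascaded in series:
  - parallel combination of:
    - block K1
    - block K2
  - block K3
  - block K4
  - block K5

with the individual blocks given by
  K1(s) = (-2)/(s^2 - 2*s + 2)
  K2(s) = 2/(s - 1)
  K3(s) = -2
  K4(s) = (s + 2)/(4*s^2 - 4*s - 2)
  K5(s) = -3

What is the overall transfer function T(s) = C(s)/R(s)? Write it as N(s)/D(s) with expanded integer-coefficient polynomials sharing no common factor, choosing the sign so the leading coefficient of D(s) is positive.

(1) combine K1, K2 in parallel, giving (2*s^2 - 6*s + 6)/(s^3 - 3*s^2 + 4*s - 2)
(2) multiply (K1+K2), K3, K4, K5 (series); the result is T(s) itself (integer coefficients, no common factor, positive leading denominator coefficient)

Hence the answer: (6*s^3 - 6*s^2 - 18*s + 36)/(2*s^5 - 8*s^4 + 13*s^3 - 9*s^2 + 2)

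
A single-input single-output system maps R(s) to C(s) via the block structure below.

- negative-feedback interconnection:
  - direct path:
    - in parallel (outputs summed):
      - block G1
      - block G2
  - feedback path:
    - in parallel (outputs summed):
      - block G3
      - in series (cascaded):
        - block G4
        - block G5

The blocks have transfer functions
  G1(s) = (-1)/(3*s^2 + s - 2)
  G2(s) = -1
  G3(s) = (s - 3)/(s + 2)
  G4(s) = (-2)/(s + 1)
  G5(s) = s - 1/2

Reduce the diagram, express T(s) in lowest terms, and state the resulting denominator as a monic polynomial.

1. sum the parallel branches G1, G2 = (-3*s^2 - s + 1)/(3*s^2 + s - 2)
2. reduce the series chain G4, G5 = (1 - 2*s)/(s + 1)
3. reduce the parallel group G3, (G4*G5) = (-s^2 - 5*s - 1)/(s^2 + 3*s + 2)
4. apply the feedback formula to (G1+G2), (G3+(G4*G5)) = (-3*s^4 - 10*s^3 - 8*s^2 + s + 2)/(6*s^4 + 26*s^3 + 14*s^2 - 8*s - 5)
That last expression is T(s), already simplified. Scaling its denominator by 1/6 (the reciprocal of the leading coefficient) yields the monic denominator.

Hence the answer: s^4 + 13*s^3/3 + 7*s^2/3 - 4*s/3 - 5/6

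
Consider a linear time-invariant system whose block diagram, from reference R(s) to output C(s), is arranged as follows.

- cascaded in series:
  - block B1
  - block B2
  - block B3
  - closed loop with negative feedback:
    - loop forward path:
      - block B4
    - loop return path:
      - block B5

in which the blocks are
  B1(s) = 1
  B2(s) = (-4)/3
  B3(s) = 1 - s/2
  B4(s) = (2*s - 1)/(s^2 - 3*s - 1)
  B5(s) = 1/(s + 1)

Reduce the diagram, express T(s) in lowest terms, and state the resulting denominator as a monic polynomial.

Reducing step by step:

Step 1 - apply the feedback formula to B4, B5: (2*s^2 + s - 1)/(s^3 - 2*s^2 - 2*s - 2)
Step 2 - multiply B1, B2, B3, [B4/(1+B4*B5)] (series): (4*s^3 - 6*s^2 - 6*s + 4)/(3*s^3 - 6*s^2 - 6*s - 6)
T(s) is the step-2 result (common factors already cancelled). Leading coefficient of the denominator: 3. Divide through by 3 for the monic polynomial.

Answer: s^3 - 2*s^2 - 2*s - 2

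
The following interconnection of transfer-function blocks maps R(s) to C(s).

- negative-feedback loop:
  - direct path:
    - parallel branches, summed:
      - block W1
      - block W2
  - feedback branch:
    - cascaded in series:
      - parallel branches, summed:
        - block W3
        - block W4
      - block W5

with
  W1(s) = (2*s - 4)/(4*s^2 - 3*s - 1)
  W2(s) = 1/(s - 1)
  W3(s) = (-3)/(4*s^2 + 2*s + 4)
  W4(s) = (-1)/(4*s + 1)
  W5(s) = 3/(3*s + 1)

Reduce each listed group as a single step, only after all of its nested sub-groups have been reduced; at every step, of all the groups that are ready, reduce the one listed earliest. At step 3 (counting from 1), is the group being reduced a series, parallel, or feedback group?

1. sum the parallel branches W1, W2
2. reduce the parallel group W3, W4
3. multiply (W3+W4), W5 (series)
4. feedback reduction of (W1+W2), ((W3+W4)*W5)
Step 3 collapses a series group.

Therefore the answer is series.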